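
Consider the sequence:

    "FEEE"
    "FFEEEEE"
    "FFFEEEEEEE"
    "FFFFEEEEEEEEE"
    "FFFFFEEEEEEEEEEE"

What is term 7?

FFFFFFFEEEEEEEEEEEEEEE

Reading off run lengths: F runs 1, 2, 3, 4, 5; E runs 3, 5, 7, 9, 11 — each is linear in n (n = 1, 2, …).
Setting n = 7 gives 7, 15 characters in each block.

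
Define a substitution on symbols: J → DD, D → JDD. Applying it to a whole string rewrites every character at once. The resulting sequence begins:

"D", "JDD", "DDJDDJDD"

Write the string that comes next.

Rewriting each symbol of DDJDDJDD: D→JDD, D→JDD, J→DD, D→JDD, D→JDD, J→DD, D→JDD, D→JDD, which concatenates to JDD JDD DD JDD JDD DD JDD JDD.

JDDJDDDDJDDJDDDDJDDJDD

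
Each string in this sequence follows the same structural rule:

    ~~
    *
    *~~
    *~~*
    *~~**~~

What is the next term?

Each term (from the third on) is the previous term followed by the one before it: term 3 = *·~~ = *~~.
The next term joins *~~**~~ and *~~*.

*~~**~~*~~*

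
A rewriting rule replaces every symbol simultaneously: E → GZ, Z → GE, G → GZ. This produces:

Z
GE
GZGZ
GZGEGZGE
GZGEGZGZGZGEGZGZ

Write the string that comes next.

Rewriting the 16 symbols of GZGEGZGZGZGEGZGZ one by one yields GZ GE GZ GZ GZ GE GZ GE GZ GE GZ GZ GZ GE GZ GE; concatenated:

GZGEGZGZGZGEGZGEGZGEGZGZGZGEGZGE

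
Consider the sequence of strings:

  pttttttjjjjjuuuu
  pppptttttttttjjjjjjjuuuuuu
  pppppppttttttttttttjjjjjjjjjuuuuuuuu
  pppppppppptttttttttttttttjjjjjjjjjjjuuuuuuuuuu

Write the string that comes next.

Each string has the form p^{3n-2} t^{3n+3} j^{2n+3} u^{2n+2} (n = 1, 2, …).
Setting n = 5 gives 13, 18, 13, 12 characters in each block.

pppppppppppppttttttttttttttttttjjjjjjjjjjjjjuuuuuuuuuuuu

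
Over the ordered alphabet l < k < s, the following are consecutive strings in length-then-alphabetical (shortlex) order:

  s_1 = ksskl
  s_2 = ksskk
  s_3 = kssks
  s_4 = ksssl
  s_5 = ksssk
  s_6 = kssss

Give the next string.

sllll

Find the rightmost character of kssss below s, bump it to the next letter, and reset everything to its right to l.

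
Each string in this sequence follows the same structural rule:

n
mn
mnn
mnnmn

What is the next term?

mnnmnmnn

Each term (from the third on) is the previous term followed by the one before it: term 3 = mn·n = mnn.
Continuing: mnnmn · mnn gives term 5.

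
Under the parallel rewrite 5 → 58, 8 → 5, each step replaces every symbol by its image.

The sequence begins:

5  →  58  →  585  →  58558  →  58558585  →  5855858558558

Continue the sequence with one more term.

Replace each of the 13 characters of 5855858558558 in place — 58 5 58 58 5 58 5 58 58 5 58 58 5 — and concatenate.

585585855855858558585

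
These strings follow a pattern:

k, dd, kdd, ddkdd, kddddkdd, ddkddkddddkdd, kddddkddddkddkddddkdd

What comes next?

Each term (from the third on) is the two preceding terms concatenated in order: term 3 = k·dd = kdd.
The next term joins ddkddkddddkdd and kddddkddddkddkddddkdd.

ddkddkddddkddkddddkddddkddkddddkdd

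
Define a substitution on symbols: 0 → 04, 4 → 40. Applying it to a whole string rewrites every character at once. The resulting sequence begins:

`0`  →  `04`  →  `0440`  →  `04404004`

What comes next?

0440400440040440

Expanding 04404004: 0→04, 4→40, 4→40, 0→04, 4→40, 0→04, 0→04, 4→40. Concatenated: 04 40 40 04 40 04 04 40.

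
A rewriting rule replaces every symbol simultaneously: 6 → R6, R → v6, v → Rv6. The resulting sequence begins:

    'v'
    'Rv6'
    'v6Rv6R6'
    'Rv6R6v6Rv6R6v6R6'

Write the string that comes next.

φ(Rv6R6v6Rv6R6v6R6) expands symbol-by-symbol to v6 Rv6 R6 v6 R6 Rv6 R6 v6 Rv6 R6 v6 R6 Rv6 R6 v6 R6; joining the 16 pieces gives the next term.

v6Rv6R6v6R6Rv6R6v6Rv6R6v6R6Rv6R6v6R6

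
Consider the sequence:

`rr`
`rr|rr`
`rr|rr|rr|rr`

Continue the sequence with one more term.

Each string is two copies of the previous one joined by '|'.
So the next term is two copies of rr|rr|rr|rr with '|' between the halves.

rr|rr|rr|rr|rr|rr|rr|rr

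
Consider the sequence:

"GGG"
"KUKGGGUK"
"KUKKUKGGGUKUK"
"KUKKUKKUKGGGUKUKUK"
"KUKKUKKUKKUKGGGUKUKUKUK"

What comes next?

KUKKUKKUKKUKKUKGGGUKUKUKUKUK

Each term wraps the previous one in KUK on the left and UK on the right.
So the next term is KUK·KUKKUKKUKKUKGGGUKUKUKUK·UK.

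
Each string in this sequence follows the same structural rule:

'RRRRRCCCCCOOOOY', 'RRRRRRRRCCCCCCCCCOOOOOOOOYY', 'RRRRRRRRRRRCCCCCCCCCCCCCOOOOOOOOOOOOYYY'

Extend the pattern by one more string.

RRRRRRRRRRRRRRCCCCCCCCCCCCCCCCCOOOOOOOOOOOOOOOOYYYY

Term n consists of 3n+2 R's, followed by 4n+1 C's, followed by 4n O's, followed by n Y's (n = 1, 2, …).
At n = 4 the blocks have lengths 14, 17, 16, 4.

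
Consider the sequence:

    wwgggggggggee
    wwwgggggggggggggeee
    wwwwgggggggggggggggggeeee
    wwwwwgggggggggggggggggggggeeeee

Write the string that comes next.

Each string has the form w^{n} g^{4n+1} e^{n}, where the shown terms are n = 2, 3, 4, 5.
At n = 6 the blocks have lengths 6, 25, 6.

wwwwwwgggggggggggggggggggggggggeeeeee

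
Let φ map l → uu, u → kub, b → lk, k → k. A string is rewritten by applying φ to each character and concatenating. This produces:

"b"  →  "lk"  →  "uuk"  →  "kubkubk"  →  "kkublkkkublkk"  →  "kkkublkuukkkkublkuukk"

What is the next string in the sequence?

kkkkublkuukkubkubkkkkkublkuukkubkubkk

φ(kkkublkuukkkkublkuukk) expands symbol-by-symbol to k k k kub lk uu k kub kub k k k k kub lk uu k kub kub k k; joining the 21 pieces gives the next term.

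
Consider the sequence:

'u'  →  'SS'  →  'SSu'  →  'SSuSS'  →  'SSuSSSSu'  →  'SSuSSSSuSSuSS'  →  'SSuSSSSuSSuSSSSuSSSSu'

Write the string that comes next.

SSuSSSSuSSuSSSSuSSSSuSSuSSSSuSSuSS

Each term (from the third on) is the previous term followed by the one before it: term 3 = SS·u = SSu.
So term 8 is SSuSSSSuSSuSSSSuSSSSu·SSuSSSSuSSuSS.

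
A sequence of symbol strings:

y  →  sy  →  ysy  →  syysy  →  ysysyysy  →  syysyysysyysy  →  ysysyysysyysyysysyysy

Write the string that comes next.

From term 3 onward, concatenate the second-to-last term with the last: y·sy = ysy, sy·ysy = syysy, …
The next term joins syysyysysyysy and ysysyysysyysyysysyysy.

syysyysysyysyysysyysysyysyysysyysy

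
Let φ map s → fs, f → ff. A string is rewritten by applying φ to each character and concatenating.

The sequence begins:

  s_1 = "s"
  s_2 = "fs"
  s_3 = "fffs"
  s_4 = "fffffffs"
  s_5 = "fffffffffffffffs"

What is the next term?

fffffffffffffffffffffffffffffffs

Replace each of the 16 characters of fffffffffffffffs in place — ff ff ff ff ff ff ff ff ff ff ff ff ff ff ff fs — and concatenate.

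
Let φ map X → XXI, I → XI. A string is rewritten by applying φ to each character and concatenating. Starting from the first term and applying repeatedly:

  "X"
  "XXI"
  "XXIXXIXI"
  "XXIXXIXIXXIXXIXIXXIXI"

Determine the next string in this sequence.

XXIXXIXIXXIXXIXIXXIXIXXIXXIXIXXIXXIXIXXIXIXXIXXIXIXXIXI

Applying the rule to each of the 21 symbols of XXIXXIXIXXIXXIXIXXIXI gives the pieces XXI XXI XI XXI XXI XI XXI XI XXI XXI XI XXI XXI XI XXI XI XXI XXI XI XXI XI, which concatenate to the answer.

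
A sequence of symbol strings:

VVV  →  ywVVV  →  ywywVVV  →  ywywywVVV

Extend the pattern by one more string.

Every step adds yw at the front: s(k+1) = yw·s(k).
So the next term is yw·ywywywVVV.

ywywywywVVV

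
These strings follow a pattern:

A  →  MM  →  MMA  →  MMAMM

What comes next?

This is a Fibonacci-style word recurrence s(k) = s(k−1)·s(k−2): e.g. MM·A = MMA.
The next term joins MMAMM and MMA.

MMAMMMMA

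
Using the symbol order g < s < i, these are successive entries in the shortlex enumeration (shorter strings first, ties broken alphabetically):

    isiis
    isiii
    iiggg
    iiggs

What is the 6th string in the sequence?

Advancing 2 positions from iiggs through iiggs → iiggi reaches term 6.

iigsg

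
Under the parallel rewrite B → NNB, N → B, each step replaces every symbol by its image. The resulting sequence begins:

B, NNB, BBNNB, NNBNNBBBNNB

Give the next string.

BBNNBBBNNBNNBNNBBBNNB

Expanding NNBNNBBBNNB: N→B, N→B, B→NNB, N→B, N→B, B→NNB, B→NNB, B→NNB, N→B, N→B, B→NNB. Concatenated: B B NNB B B NNB NNB NNB B B NNB.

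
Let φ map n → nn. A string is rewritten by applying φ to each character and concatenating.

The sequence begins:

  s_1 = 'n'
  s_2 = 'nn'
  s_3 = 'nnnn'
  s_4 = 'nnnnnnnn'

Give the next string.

Expanding nnnnnnnn: n→nn, n→nn, n→nn, n→nn, n→nn, n→nn, n→nn, n→nn. Concatenated: nn nn nn nn nn nn nn nn.

nnnnnnnnnnnnnnnn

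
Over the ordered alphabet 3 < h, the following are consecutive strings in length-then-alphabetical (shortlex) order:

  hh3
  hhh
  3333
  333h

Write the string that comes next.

33h3

Treat 333h as a base-2 numeral over the given alphabet and add one, carrying through any trailing h's.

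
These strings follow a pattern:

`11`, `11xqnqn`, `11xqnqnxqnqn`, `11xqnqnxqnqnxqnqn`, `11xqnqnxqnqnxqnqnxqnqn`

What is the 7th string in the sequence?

11xqnqnxqnqnxqnqnxqnqnxqnqnxqnqn

Each term is the previous one with xqnqn appended.
From 11xqnqnxqnqnxqnqnxqnqn, 2 further steps: 11xqnqnxqnqnxqnqnxqnqn → 11xqnqnxqnqnxqnqnxqnqnxqnqn → (answer).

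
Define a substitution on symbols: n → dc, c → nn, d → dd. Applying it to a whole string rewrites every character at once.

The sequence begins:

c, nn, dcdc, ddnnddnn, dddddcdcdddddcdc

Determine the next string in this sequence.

Rewriting the 16 symbols of dddddcdcdddddcdc one by one yields dd dd dd dd dd nn dd nn dd dd dd dd dd nn dd nn; concatenated:

ddddddddddnnddnnddddddddddnnddnn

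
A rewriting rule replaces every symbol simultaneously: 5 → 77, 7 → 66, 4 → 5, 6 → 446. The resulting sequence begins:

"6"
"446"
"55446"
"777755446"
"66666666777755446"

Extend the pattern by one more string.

44644644644644644644644666666666777755446

φ(66666666777755446) expands symbol-by-symbol to 446 446 446 446 446 446 446 446 66 66 66 66 77 77 5 5 446; joining the 17 pieces gives the next term.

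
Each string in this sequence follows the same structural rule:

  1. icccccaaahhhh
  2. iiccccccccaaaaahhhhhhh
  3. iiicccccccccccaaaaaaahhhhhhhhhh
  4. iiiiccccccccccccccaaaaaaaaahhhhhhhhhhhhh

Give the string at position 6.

iiiiiiccccccccccccccccccccaaaaaaaaaaaaahhhhhhhhhhhhhhhhhhh

Term n consists of n i's, followed by 3n+2 c's, followed by 2n+1 a's, followed by 3n+1 h's (n = 1, 2, …).
Setting n = 6 gives 6, 20, 13, 19 characters in each block.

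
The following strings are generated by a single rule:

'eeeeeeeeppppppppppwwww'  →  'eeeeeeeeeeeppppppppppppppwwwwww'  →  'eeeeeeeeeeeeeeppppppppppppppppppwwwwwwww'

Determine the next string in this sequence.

eeeeeeeeeeeeeeeeeppppppppppppppppppppppwwwwwwwwww

Term n consists of 3n+2 e's, followed by 4n+2 p's, followed by 2n w's, where the shown terms are n = 2, 3, 4.
Setting n = 5 gives 17, 22, 10 characters in each block.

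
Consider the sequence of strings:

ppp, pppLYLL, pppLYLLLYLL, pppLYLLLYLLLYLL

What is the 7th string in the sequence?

pppLYLLLYLLLYLLLYLLLYLLLYLL

Every step adds LYLL to the end: s(k+1) = s(k)·LYLL.
From pppLYLLLYLLLYLL, 3 further steps: pppLYLLLYLLLYLL → pppLYLLLYLLLYLLLYLL → pppLYLLLYLLLYLLLYLLLYLL → (answer).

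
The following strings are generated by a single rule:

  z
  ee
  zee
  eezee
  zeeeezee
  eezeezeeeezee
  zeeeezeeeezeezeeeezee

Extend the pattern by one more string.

eezeezeeeezeezeeeezeeeezeezeeeezee

Each term (from the third on) is the two preceding terms concatenated in order: term 3 = z·ee = zee.
So term 8 is eezeezeeeezee·zeeeezeeeezeezeeeezee.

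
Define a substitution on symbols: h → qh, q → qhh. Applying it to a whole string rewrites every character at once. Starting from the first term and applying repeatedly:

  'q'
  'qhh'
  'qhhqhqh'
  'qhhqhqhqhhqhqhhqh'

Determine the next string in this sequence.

qhhqhqhqhhqhqhhqhqhhqhqhqhhqhqhhqhqhqhhqh

Replace each of the 17 characters of qhhqhqhqhhqhqhhqh in place — qhh qh qh qhh qh qhh qh qhh qh qh qhh qh qhh qh qh qhh qh — and concatenate.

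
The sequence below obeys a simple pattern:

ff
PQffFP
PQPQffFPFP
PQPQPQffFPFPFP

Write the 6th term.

Every step adds PQ to the front and FP to the end of the previous string.
From PQPQPQffFPFPFP, 2 further steps: PQPQPQffFPFPFP → PQPQPQPQffFPFPFPFP → (answer).

PQPQPQPQPQffFPFPFPFPFP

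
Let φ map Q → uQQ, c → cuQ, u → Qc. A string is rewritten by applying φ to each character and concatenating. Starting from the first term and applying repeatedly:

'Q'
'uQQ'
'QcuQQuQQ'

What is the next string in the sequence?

Apply φ to QcuQQuQQ symbol by symbol: Q→uQQ, c→cuQ, u→Qc, Q→uQQ, Q→uQQ, u→Qc, Q→uQQ, Q→uQQ; joined: uQQ cuQ Qc uQQ uQQ Qc uQQ uQQ.

uQQcuQQcuQQuQQQcuQQuQQ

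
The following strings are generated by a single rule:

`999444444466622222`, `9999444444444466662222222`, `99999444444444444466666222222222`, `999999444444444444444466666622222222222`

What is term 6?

99999999444444444444444444444466666666222222222222222

The n-th term is n+1 9's then 3n+1 4's then n+1 6's then 2n+1 2's, where the shown terms are n = 2, 3, 4, 5.
At n = 7 the blocks have lengths 8, 22, 8, 15.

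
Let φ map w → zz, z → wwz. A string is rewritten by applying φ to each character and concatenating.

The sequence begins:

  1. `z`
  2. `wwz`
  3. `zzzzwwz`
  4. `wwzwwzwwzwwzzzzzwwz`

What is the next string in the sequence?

φ(wwzwwzwwzwwzzzzzwwz) expands symbol-by-symbol to zz zz wwz zz zz wwz zz zz wwz zz zz wwz wwz wwz wwz wwz zz zz wwz; joining the 19 pieces gives the next term.

zzzzwwzzzzzwwzzzzzwwzzzzzwwzwwzwwzwwzwwzzzzzwwz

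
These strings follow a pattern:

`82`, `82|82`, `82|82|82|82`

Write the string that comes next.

Each string is two copies of the previous one joined by '|'.
Doubling 82|82|82|82 with '|' between the halves:

82|82|82|82|82|82|82|82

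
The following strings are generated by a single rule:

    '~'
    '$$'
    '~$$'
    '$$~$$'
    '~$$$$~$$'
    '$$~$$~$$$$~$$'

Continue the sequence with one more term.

This is a Fibonacci-style word recurrence s(k) = s(k−2)·s(k−1): e.g. ~·$$ = ~$$.
The next term joins ~$$$$~$$ and $$~$$~$$$$~$$.

~$$$$~$$$$~$$~$$$$~$$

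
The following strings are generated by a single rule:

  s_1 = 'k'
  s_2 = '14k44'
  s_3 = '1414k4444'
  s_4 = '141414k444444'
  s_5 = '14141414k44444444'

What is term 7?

Each term wraps the previous one in 14 on the left and 44 on the right.
From 14141414k44444444, 2 further steps: 14141414k44444444 → 1414141414k4444444444 → (answer).

141414141414k444444444444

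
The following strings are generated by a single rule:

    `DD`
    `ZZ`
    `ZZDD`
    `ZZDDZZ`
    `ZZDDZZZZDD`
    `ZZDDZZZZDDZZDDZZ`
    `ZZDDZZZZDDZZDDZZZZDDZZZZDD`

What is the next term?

ZZDDZZZZDDZZDDZZZZDDZZZZDDZZDDZZZZDDZZDDZZ

Each term (from the third on) is the previous term followed by the one before it: term 3 = ZZ·DD = ZZDD.
Continuing: ZZDDZZZZDDZZDDZZZZDDZZZZDD · ZZDDZZZZDDZZDDZZ gives term 8.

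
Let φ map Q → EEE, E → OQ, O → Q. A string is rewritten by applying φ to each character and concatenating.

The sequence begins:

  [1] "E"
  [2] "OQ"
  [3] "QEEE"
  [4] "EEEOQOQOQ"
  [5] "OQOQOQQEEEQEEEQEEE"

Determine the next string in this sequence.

φ(OQOQOQQEEEQEEEQEEE) expands symbol-by-symbol to Q EEE Q EEE Q EEE EEE OQ OQ OQ EEE OQ OQ OQ EEE OQ OQ OQ; joining the 18 pieces gives the next term.

QEEEQEEEQEEEEEEOQOQOQEEEOQOQOQEEEOQOQOQ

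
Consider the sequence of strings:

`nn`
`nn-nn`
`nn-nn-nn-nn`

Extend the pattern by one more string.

s(k+1) = s(k)·-·s(k) — each term doubles the last with '-' between the halves.
One more doubling of nn-nn-nn-nn gives the answer.

nn-nn-nn-nn-nn-nn-nn-nn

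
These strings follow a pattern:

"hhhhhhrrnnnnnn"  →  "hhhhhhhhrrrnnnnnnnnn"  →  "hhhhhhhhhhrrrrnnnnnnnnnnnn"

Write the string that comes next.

Each string has the form h^{2n+2} r^{n} n^{3n}, where the shown terms are n = 2, 3, 4.
Setting n = 5 gives 12, 5, 15 characters in each block.

hhhhhhhhhhhhrrrrrnnnnnnnnnnnnnnn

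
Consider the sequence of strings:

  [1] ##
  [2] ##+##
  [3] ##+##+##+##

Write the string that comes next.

Each string is two copies of the previous one joined by '+'.
One more doubling of ##+##+##+## gives the answer.

##+##+##+##+##+##+##+##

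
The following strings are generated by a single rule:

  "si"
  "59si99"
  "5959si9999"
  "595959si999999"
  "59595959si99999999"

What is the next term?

s(k+1) = 59·s(k)·99, so each term gains 59 as a prefix and 99 as a suffix.
Applying this once more to 59595959si99999999:

5959595959si9999999999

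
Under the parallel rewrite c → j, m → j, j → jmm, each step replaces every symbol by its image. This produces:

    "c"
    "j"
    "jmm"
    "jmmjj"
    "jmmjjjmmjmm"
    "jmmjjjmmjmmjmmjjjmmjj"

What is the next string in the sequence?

jmmjjjmmjmmjmmjjjmmjjjmmjjjmmjmmjmmjjjmmjmm

Applying the rule to each of the 21 symbols of jmmjjjmmjmmjmmjjjmmjj gives the pieces jmm j j jmm jmm jmm j j jmm j j jmm j j jmm jmm jmm j j jmm jmm, which concatenate to the answer.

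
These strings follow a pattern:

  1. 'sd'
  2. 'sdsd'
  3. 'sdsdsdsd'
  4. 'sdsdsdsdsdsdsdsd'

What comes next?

Each string is two copies of the previous one concatenated.
Doubling sdsdsdsdsdsdsdsd:

sdsdsdsdsdsdsdsdsdsdsdsdsdsdsdsd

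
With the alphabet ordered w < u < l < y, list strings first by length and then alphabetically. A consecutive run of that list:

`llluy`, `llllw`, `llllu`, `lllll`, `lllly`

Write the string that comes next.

lllyw

The successor of lllly increments the rightmost position that isn't already y and resets every position after it to w.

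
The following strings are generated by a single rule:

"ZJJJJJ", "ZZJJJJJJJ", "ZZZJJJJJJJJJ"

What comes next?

Term n consists of n-1 Z's, followed by 2n+1 J's, where the shown terms are n = 2, 3, 4.
For the next term, n = 5, so the run lengths are 4, 11.

ZZZZJJJJJJJJJJJ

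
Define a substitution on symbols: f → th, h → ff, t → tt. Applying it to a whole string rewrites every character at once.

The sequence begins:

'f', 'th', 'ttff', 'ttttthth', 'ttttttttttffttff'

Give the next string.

ttttttttttttttttttttththttttthth

φ(ttttttttttffttff) expands symbol-by-symbol to tt tt tt tt tt tt tt tt tt tt th th tt tt th th; joining the 16 pieces gives the next term.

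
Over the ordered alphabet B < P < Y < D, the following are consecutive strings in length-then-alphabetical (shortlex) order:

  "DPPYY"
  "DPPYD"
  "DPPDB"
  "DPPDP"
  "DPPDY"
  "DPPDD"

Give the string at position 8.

Advancing 2 positions from DPPDD through DPPDD → DPYBB reaches term 8.

DPYBP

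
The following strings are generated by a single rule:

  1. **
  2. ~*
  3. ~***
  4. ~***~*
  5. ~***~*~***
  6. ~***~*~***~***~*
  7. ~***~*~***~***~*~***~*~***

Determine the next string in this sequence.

~***~*~***~***~*~***~*~***~***~*~***~***~*

From term 3 onward, concatenate the last term with the second-to-last: ~*·** = ~***, ~***·~* = ~***~*, …
Continuing: ~***~*~***~***~*~***~*~*** · ~***~*~***~***~* gives term 8.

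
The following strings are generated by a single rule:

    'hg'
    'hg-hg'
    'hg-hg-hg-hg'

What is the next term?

Every step duplicates the string with '-' between the halves.
Doubling hg-hg-hg-hg with '-' between the halves:

hg-hg-hg-hg-hg-hg-hg-hg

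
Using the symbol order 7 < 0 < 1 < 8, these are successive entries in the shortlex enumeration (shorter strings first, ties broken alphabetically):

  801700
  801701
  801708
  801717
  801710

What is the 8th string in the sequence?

801787

Stepping forward 3 times from 801710: 801710 → 801711 → 801718, then the target.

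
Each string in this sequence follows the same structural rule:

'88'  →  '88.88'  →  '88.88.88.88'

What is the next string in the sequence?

Every step duplicates the string with '.' between the halves.
Doubling 88.88.88.88 with '.' between the halves:

88.88.88.88.88.88.88.88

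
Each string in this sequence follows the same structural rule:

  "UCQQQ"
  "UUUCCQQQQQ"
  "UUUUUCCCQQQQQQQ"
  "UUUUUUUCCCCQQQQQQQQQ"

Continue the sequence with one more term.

UUUUUUUUUCCCCCQQQQQQQQQQQ

Reading off run lengths: U runs 1, 3, 5, 7; C runs 1, 2, 3, 4; Q runs 3, 5, 7, 9 — each is linear in n (n = 1, 2, …).
At n = 5 the blocks have lengths 9, 5, 11.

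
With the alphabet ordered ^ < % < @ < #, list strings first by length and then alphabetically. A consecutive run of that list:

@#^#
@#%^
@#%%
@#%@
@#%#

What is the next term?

@#@^

Treat @#%# as a base-4 numeral over the given alphabet and add one, carrying through any trailing #'s.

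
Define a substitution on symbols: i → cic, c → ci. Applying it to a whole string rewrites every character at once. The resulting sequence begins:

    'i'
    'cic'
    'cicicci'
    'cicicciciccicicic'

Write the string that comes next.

φ(cicicciciccicicic) expands symbol-by-symbol to ci cic ci cic ci ci cic ci cic ci ci cic ci cic ci cic ci; joining the 17 pieces gives the next term.

cicicciciccicicicciciccicicicciciccicicci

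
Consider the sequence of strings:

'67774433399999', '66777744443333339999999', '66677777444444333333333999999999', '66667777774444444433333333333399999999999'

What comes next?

Each string has the form 6^{n} 7^{n+2} 4^{2n} 3^{3n} 9^{2n+3} (n = 1, 2, …).
For the next term, n = 5, so the run lengths are 5, 7, 10, 15, 13.

66666777777744444444443333333333333339999999999999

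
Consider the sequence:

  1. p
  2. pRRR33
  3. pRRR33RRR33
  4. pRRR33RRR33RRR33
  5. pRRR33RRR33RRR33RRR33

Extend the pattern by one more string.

Each term is the previous one with RRR33 appended.
Applying this once more to pRRR33RRR33RRR33RRR33:

pRRR33RRR33RRR33RRR33RRR33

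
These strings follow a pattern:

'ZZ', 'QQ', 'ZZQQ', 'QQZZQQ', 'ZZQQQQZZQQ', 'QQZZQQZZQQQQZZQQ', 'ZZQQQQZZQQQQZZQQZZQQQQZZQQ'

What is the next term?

This is a Fibonacci-style word recurrence s(k) = s(k−2)·s(k−1): e.g. ZZ·QQ = ZZQQ.
The next term joins QQZZQQZZQQQQZZQQ and ZZQQQQZZQQQQZZQQZZQQQQZZQQ.

QQZZQQZZQQQQZZQQZZQQQQZZQQQQZZQQZZQQQQZZQQ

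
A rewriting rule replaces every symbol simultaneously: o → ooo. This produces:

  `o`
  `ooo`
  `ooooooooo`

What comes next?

Expanding ooooooooo: o→ooo, o→ooo, o→ooo, o→ooo, o→ooo, o→ooo, o→ooo, o→ooo, o→ooo. Concatenated: ooo ooo ooo ooo ooo ooo ooo ooo ooo.

ooooooooooooooooooooooooooo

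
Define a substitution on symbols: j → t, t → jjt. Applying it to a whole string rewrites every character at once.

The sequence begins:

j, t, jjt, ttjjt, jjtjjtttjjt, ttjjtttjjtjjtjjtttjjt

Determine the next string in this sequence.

Applying the rule to each of the 21 symbols of ttjjtttjjtjjtjjtttjjt gives the pieces jjt jjt t t jjt jjt jjt t t jjt t t jjt t t jjt jjt jjt t t jjt, which concatenate to the answer.

jjtjjtttjjtjjtjjtttjjtttjjtttjjtjjtjjtttjjt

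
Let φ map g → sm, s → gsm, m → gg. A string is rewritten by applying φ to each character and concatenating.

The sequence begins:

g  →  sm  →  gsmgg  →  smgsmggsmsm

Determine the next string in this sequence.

Apply φ to smgsmggsmsm symbol by symbol: s→gsm, m→gg, g→sm, s→gsm, m→gg, g→sm, g→sm, s→gsm, m→gg, s→gsm, m→gg; joined: gsm gg sm gsm gg sm sm gsm gg gsm gg.

gsmggsmgsmggsmsmgsmgggsmgg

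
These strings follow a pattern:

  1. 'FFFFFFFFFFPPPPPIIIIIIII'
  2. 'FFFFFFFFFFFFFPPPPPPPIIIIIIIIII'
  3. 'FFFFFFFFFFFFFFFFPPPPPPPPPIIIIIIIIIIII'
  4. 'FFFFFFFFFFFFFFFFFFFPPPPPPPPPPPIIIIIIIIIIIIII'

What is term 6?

Reading off run lengths: F runs 10, 13, 16, 19; P runs 5, 7, 9, 11; I runs 8, 10, 12, 14 — each is linear in n, where the shown terms are n = 3, 4, 5, 6.
At n = 8 the blocks have lengths 25, 15, 18.

FFFFFFFFFFFFFFFFFFFFFFFFFPPPPPPPPPPPPPPPIIIIIIIIIIIIIIIIII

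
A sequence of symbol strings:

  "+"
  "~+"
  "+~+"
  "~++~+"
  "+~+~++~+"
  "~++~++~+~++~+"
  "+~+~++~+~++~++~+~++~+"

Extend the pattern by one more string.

This is a Fibonacci-style word recurrence s(k) = s(k−2)·s(k−1): e.g. +·~+ = +~+.
So term 8 is ~++~++~+~++~+·+~+~++~+~++~++~+~++~+.

~++~++~+~++~++~+~++~+~++~++~+~++~+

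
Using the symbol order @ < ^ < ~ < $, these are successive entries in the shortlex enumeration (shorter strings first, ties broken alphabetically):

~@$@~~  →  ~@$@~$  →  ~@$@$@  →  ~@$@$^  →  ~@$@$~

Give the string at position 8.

Stepping forward 3 times from ~@$@$~: ~@$@$~ → ~@$@$$ → ~@$^@@, then the target.

~@$^@^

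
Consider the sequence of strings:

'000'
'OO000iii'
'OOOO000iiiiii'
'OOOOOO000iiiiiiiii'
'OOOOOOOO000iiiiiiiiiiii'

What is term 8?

s(k+1) = OO·s(k)·iii, so each term gains OO as a prefix and iii as a suffix.
From OOOOOOOO000iiiiiiiiiiii, 3 further steps: OOOOOOOO000iiiiiiiiiiii → OOOOOOOOOO000iiiiiiiiiiiiiii → OOOOOOOOOOOO000iiiiiiiiiiiiiiiiii → (answer).

OOOOOOOOOOOOOO000iiiiiiiiiiiiiiiiiiiii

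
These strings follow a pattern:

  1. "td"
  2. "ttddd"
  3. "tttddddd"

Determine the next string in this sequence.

The n-th term is n t's then 2n-1 d's (n = 1, 2, …).
For the next term, n = 4, so the run lengths are 4, 7.

ttttddddddd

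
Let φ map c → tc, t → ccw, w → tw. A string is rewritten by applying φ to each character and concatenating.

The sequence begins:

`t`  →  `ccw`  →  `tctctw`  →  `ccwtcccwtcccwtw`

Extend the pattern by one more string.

tctctwccwtctctctwccwtctctctwccwtw

Replace each of the 15 characters of ccwtcccwtcccwtw in place — tc tc tw ccw tc tc tc tw ccw tc tc tc tw ccw tw — and concatenate.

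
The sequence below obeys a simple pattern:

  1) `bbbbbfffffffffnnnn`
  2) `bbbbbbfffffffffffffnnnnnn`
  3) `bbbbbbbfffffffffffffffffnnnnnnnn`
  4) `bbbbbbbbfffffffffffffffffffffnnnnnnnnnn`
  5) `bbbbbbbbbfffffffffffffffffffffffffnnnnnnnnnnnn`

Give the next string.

bbbbbbbbbbfffffffffffffffffffffffffffffnnnnnnnnnnnnnn

Term n consists of n+3 b's, followed by 4n+1 f's, followed by 2n n's, where the shown terms are n = 2, 3, 4, 5, 6.
For the next term, n = 7, so the run lengths are 10, 29, 14.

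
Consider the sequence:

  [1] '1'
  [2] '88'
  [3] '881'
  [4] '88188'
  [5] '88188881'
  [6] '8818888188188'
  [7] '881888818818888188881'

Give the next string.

8818888188188881888818818888188188

This is a Fibonacci-style word recurrence s(k) = s(k−1)·s(k−2): e.g. 88·1 = 881.
So term 8 is 881888818818888188881·8818888188188.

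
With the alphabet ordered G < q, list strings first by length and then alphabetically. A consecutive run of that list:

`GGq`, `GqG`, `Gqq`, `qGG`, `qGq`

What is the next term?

The successor of qGq increments the rightmost position that isn't already q and resets every position after it to G.

qqG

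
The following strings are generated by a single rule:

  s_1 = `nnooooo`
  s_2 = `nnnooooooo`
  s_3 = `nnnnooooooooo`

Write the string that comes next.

Each string has the form n^{n} o^{2n+1}, where the shown terms are n = 2, 3, 4.
Setting n = 5 gives 5, 11 characters in each block.

nnnnnooooooooooo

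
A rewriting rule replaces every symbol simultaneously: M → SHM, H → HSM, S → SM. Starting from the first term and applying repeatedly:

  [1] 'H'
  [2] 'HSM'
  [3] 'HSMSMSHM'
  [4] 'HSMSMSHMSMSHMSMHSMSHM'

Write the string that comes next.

HSMSMSHMSMSHMSMHSMSHMSMSHMSMHSMSHMSMSHMHSMSMSHMSMHSMSHM

Applying the rule to each of the 21 symbols of HSMSMSHMSMSHMSMHSMSHM gives the pieces HSM SM SHM SM SHM SM HSM SHM SM SHM SM HSM SHM SM SHM HSM SM SHM SM HSM SHM, which concatenate to the answer.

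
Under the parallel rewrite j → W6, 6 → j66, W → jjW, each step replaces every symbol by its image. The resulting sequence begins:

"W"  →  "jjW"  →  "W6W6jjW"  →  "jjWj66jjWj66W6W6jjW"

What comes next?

Applying the rule to each of the 19 symbols of jjWj66jjWj66W6W6jjW gives the pieces W6 W6 jjW W6 j66 j66 W6 W6 jjW W6 j66 j66 jjW j66 jjW j66 W6 W6 jjW, which concatenate to the answer.

W6W6jjWW6j66j66W6W6jjWW6j66j66jjWj66jjWj66W6W6jjW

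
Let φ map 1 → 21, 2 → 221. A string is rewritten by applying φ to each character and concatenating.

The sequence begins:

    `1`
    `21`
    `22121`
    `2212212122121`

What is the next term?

Rewriting the 13 symbols of 2212212122121 one by one yields 221 221 21 221 221 21 221 21 221 221 21 221 21; concatenated:

2212212122122121221212212212122121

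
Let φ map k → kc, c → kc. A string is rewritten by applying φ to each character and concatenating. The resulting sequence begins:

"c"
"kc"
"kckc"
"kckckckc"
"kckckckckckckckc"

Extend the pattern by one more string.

kckckckckckckckckckckckckckckckc

Replace each of the 16 characters of kckckckckckckckc in place — kc kc kc kc kc kc kc kc kc kc kc kc kc kc kc kc — and concatenate.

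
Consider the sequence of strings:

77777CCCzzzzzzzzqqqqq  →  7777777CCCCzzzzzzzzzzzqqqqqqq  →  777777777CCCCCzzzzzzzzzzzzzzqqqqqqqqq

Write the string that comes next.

Each string has the form 7^{2n+1} C^{n+1} z^{3n+2} q^{2n+1}, where the shown terms are n = 2, 3, 4.
At n = 5 the blocks have lengths 11, 6, 17, 11.

77777777777CCCCCCzzzzzzzzzzzzzzzzzqqqqqqqqqqq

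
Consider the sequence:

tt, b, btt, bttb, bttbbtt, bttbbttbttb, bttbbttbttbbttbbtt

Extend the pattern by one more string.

Each term (from the third on) is the previous term followed by the one before it: term 3 = b·tt = btt.
Continuing: bttbbttbttbbttbbtt · bttbbttbttb gives term 8.

bttbbttbttbbttbbttbttbbttbttb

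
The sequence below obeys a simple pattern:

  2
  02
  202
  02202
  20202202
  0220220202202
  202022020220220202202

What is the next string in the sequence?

Each term (from the third on) is the two preceding terms concatenated in order: term 3 = 2·02 = 202.
So term 8 is 0220220202202·202022020220220202202.

0220220202202202022020220220202202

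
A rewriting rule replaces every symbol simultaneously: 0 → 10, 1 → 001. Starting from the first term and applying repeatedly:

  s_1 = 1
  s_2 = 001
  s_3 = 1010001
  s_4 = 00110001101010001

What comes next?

10100010011010100010011000110001101010001

Replace each of the 17 characters of 00110001101010001 in place — 10 10 001 001 10 10 10 001 001 10 001 10 001 10 10 10 001 — and concatenate.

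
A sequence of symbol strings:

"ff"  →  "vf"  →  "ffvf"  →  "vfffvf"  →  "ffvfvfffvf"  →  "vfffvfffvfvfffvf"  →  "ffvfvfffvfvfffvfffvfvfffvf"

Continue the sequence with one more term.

vfffvfffvfvfffvfffvfvfffvfvfffvfffvfvfffvf

Each term (from the third on) is the two preceding terms concatenated in order: term 3 = ff·vf = ffvf.
So term 8 is vfffvfffvfvfffvf·ffvfvfffvfvfffvfffvfvfffvf.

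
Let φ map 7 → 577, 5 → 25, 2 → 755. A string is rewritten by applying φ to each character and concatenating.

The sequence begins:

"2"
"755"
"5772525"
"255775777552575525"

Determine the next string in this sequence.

φ(255775777552575525) expands symbol-by-symbol to 755 25 25 577 577 25 577 577 577 25 25 755 25 577 25 25 755 25; joining the 18 pieces gives the next term.

755252557757725577577577252575525577252575525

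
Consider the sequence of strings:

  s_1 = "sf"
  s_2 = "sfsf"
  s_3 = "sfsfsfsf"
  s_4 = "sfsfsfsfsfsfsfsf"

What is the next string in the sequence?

Every step duplicates the string.
One more doubling of sfsfsfsfsfsfsfsf gives the answer.

sfsfsfsfsfsfsfsfsfsfsfsfsfsfsfsf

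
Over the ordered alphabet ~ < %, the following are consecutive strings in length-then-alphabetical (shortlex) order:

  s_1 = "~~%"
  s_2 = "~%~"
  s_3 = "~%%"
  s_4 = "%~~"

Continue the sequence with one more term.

%~%

Find the rightmost character of %~~ below %, bump it to the next letter, and reset everything to its right to ~.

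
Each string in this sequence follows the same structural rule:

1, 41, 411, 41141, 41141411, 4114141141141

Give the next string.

411414114114141141411

Each term (from the third on) is the previous term followed by the one before it: term 3 = 41·1 = 411.
The next term joins 4114141141141 and 41141411.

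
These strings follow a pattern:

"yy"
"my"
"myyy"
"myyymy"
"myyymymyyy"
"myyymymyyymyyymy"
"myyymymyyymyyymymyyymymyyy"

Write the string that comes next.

myyymymyyymyyymymyyymymyyymyyymymyyymyyymy

From term 3 onward, concatenate the last term with the second-to-last: my·yy = myyy, myyy·my = myyymy, …
So term 8 is myyymymyyymyyymymyyymymyyy·myyymymyyymyyymy.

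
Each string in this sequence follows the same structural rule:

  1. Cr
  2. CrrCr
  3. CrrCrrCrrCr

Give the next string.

CrrCrrCrrCrrCrrCrrCrrCr

Every step duplicates the string with 'r' between the halves.
One more doubling of CrrCrrCrrCr gives the answer.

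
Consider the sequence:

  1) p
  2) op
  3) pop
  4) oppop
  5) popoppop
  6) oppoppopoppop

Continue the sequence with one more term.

From term 3 onward, concatenate the second-to-last term with the last: p·op = pop, op·pop = oppop, …
Continuing: popoppop · oppoppopoppop gives term 7.

popoppopoppoppopoppop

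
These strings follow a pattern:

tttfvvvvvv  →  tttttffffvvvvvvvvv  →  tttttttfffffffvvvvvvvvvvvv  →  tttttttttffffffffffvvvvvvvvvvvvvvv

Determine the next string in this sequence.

Term n consists of 2n+1 t's, followed by 3n-2 f's, followed by 3n+3 v's (n = 1, 2, …).
At n = 5 the blocks have lengths 11, 13, 18.

tttttttttttfffffffffffffvvvvvvvvvvvvvvvvvv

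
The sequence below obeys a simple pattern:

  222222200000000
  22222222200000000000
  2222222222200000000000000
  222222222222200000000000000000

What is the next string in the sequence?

Term n consists of 2n+1 2's, followed by 3n-1 0's, where the shown terms are n = 3, 4, 5, 6.
For the next term, n = 7, so the run lengths are 15, 20.

22222222222222200000000000000000000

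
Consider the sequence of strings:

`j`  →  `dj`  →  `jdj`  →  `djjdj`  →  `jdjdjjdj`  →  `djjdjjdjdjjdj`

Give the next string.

jdjdjjdjdjjdjjdjdjjdj

From term 3 onward, concatenate the second-to-last term with the last: j·dj = jdj, dj·jdj = djjdj, …
So term 7 is jdjdjjdj·djjdjjdjdjjdj.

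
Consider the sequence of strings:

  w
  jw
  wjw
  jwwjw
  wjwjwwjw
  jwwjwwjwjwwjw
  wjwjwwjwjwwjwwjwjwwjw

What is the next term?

From term 3 onward, concatenate the second-to-last term with the last: w·jw = wjw, jw·wjw = jwwjw, …
The next term joins jwwjwwjwjwwjw and wjwjwwjwjwwjwwjwjwwjw.

jwwjwwjwjwwjwwjwjwwjwjwwjwwjwjwwjw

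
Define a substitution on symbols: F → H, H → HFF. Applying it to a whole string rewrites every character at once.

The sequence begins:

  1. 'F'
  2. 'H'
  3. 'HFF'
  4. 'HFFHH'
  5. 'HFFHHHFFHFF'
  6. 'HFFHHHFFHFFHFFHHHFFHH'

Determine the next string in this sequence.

HFFHHHFFHFFHFFHHHFFHHHFFHHHFFHFFHFFHHHFFHFF

φ(HFFHHHFFHFFHFFHHHFFHH) expands symbol-by-symbol to HFF H H HFF HFF HFF H H HFF H H HFF H H HFF HFF HFF H H HFF HFF; joining the 21 pieces gives the next term.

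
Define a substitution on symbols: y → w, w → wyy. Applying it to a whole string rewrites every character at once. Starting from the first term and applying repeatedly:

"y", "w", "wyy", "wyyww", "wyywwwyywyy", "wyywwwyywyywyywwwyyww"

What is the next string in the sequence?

Rewriting the 21 symbols of wyywwwyywyywyywwwyyww one by one yields wyy w w wyy wyy wyy w w wyy w w wyy w w wyy wyy wyy w w wyy wyy; concatenated:

wyywwwyywyywyywwwyywwwyywwwyywyywyywwwyywyy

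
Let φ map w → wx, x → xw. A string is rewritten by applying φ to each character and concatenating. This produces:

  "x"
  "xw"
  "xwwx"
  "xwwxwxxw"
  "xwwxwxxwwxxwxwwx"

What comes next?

Applying the rule to each of the 16 symbols of xwwxwxxwwxxwxwwx gives the pieces xw wx wx xw wx xw xw wx wx xw xw wx xw wx wx xw, which concatenate to the answer.

xwwxwxxwwxxwxwwxwxxwxwwxxwwxwxxw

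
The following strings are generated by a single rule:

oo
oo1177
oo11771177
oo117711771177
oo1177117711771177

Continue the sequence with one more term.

oo11771177117711771177

Each term is the previous one with 1177 appended.
One more step from oo1177117711771177 gives the answer.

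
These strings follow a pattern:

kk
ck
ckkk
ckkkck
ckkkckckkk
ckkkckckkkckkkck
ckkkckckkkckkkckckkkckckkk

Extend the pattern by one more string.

ckkkckckkkckkkckckkkckckkkckkkckckkkckkkck

Each term (from the third on) is the previous term followed by the one before it: term 3 = ck·kk = ckkk.
So term 8 is ckkkckckkkckkkckckkkckckkk·ckkkckckkkckkkck.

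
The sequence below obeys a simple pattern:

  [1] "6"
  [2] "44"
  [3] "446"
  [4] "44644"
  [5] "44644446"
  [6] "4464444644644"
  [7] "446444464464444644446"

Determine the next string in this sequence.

4464444644644446444464464444644644

From term 3 onward, concatenate the last term with the second-to-last: 44·6 = 446, 446·44 = 44644, …
So term 8 is 446444464464444644446·4464444644644.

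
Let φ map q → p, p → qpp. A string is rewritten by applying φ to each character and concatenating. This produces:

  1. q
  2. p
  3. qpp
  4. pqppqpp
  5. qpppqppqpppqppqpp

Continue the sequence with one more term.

φ(qpppqppqpppqppqpp) expands symbol-by-symbol to p qpp qpp qpp p qpp qpp p qpp qpp qpp p qpp qpp p qpp qpp; joining the 17 pieces gives the next term.

pqppqppqpppqppqpppqppqppqpppqppqpppqppqpp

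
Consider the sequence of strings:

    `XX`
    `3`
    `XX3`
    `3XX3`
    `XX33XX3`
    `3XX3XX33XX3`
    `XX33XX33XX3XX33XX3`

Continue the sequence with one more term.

Each term (from the third on) is the two preceding terms concatenated in order: term 3 = XX·3 = XX3.
Continuing: 3XX3XX33XX3 · XX33XX33XX3XX33XX3 gives term 8.

3XX3XX33XX3XX33XX33XX3XX33XX3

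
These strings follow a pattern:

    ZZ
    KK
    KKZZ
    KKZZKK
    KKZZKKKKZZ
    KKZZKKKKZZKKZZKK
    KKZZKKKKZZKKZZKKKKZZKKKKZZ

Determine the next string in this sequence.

KKZZKKKKZZKKZZKKKKZZKKKKZZKKZZKKKKZZKKZZKK

Each term (from the third on) is the previous term followed by the one before it: term 3 = KK·ZZ = KKZZ.
So term 8 is KKZZKKKKZZKKZZKKKKZZKKKKZZ·KKZZKKKKZZKKZZKK.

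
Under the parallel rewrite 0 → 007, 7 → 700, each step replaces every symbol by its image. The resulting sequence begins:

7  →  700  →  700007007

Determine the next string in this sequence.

700007007007007700007007700

Expanding 700007007: 7→700, 0→007, 0→007, 0→007, 0→007, 7→700, 0→007, 0→007, 7→700. Concatenated: 700 007 007 007 007 700 007 007 700.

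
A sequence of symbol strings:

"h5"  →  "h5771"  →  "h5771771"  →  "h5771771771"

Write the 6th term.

h5771771771771771

Each term is the previous one with 771 appended.
From h5771771771, 2 further steps: h5771771771 → h5771771771771 → (answer).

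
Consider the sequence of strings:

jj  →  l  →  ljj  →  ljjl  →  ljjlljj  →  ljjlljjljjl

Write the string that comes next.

ljjlljjljjlljjlljj

From term 3 onward, concatenate the last term with the second-to-last: l·jj = ljj, ljj·l = ljjl, …
Continuing: ljjlljjljjl · ljjlljj gives term 7.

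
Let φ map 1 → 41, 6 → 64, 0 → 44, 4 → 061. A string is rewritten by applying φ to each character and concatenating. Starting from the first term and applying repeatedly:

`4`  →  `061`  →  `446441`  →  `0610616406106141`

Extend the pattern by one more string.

φ(0610616406106141) expands symbol-by-symbol to 44 64 41 44 64 41 64 061 44 64 41 44 64 41 061 41; joining the 16 pieces gives the next term.

4464414464416406144644144644106141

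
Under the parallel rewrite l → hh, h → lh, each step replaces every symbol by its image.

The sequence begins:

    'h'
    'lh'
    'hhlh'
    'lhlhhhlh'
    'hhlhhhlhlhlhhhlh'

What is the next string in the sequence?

Rewriting the 16 symbols of hhlhhhlhlhlhhhlh one by one yields lh lh hh lh lh lh hh lh hh lh hh lh lh lh hh lh; concatenated:

lhlhhhlhlhlhhhlhhhlhhhlhlhlhhhlh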